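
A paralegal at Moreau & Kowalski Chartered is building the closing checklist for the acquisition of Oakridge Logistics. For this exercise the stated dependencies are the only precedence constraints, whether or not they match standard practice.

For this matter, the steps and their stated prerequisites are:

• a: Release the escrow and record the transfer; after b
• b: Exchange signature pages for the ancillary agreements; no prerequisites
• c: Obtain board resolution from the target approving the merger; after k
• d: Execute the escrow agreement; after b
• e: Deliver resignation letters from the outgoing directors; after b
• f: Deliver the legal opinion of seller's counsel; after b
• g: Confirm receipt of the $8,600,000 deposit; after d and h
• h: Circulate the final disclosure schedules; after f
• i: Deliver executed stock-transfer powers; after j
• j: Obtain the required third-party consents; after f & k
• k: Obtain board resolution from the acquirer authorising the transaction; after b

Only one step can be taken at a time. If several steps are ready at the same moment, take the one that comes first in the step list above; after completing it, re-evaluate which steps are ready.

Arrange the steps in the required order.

b → a → d → e → f → h → g → k → c → j → i

Only b has no prerequisites, so it is first.
a, d, e, f and k are all available; a is listed earlier → a.
Now d, e, f and k have their prerequisites met. d is listed earlier, so d next.
Ready: e, f and k. e is listed earlier → e.
f and k are both available; f is listed earlier → f.
Ready: h and k. h is listed earlier → h.
Now g and k have their prerequisites met. g is listed earlier, so g next.
That leaves k as the only ready step → k.
Now c and j have their prerequisites met. c is listed earlier, so c next.
j needed f and k, now all done → j.
That leaves i as the only ready step → i.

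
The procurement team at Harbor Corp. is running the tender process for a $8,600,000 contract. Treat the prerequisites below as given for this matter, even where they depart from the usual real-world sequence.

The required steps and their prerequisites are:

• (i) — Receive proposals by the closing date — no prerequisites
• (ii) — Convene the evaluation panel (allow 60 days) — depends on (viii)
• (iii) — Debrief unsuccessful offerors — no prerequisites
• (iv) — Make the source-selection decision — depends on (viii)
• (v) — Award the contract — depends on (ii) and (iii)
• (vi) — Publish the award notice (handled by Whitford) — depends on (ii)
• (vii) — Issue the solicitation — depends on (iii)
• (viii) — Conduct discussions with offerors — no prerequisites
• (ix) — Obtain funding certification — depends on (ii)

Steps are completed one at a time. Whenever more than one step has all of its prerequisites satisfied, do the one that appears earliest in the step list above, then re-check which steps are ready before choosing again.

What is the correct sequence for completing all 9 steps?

(i) → (iii) → (vii) → (viii) → (ii) → (iv) → (v) → (vi) → (ix)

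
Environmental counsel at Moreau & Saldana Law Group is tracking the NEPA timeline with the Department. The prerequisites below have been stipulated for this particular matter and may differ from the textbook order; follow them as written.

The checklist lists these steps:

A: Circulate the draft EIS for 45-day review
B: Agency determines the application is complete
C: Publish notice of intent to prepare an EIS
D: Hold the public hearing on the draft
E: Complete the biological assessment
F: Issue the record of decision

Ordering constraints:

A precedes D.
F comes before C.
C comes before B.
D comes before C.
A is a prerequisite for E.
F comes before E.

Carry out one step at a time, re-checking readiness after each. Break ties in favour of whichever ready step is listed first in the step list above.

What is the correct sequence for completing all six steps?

A D F C B E

Nothing is required for A and F. A is listed earlier → A first.
D now also ready, so the ready set is {D, F}; D is listed earlier → D.
F is the only step now ready → F.
Now C and E have their prerequisites met. C is listed earlier, so C next.
B now also ready, so the ready set is {B, E}; B is listed earlier → B.
E is the only step now ready → E.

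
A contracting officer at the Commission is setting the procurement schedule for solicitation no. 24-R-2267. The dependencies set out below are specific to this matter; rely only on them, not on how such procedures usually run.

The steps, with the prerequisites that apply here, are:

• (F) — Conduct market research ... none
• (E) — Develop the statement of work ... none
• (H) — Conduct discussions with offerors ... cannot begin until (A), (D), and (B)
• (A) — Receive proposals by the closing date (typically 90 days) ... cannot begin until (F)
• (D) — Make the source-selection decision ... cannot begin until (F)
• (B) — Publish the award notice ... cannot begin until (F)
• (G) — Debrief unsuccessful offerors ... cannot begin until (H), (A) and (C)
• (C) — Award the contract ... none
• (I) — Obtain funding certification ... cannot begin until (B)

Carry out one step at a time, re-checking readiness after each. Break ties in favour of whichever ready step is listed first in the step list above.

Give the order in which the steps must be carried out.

(F) (E) (A) (D) (B) (H) (C) (G) (I)

(F), (E) and (C) have no prerequisites; (F) is listed earlier, so (F) is first.
(A), (D) and (B) now also ready, so the ready set is {(E), (A), (D), (B), (C)}; (E) is listed earlier → (E).
Ready: (A), (D), (B) and (C). (A) is listed earlier → (A).
Ready: (D), (B) and (C). (D) is listed earlier → (D).
Ready: (B) and (C). (B) is listed earlier → (B).
(H) and (I) now also ready, so the ready set is {(H), (C), (I)}; (H) is listed earlier → (H).
(C) and (I) are both available; (C) is listed earlier → (C).
Ready: (G) and (I). (G) is listed earlier → (G).
That leaves (I) as the only ready step → (I).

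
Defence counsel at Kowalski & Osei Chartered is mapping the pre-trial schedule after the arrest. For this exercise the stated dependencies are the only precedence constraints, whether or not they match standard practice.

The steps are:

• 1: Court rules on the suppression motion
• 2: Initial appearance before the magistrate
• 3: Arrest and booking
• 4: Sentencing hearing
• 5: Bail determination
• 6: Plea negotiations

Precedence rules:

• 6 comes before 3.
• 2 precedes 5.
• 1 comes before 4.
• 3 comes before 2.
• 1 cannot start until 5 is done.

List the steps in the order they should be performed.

6, 3, 2, 5, 1, 4

6 has no prerequisites → 6 first.
That leaves 3 as the only ready step → 3.
2 needed 3, now all done → 2.
5 needed 2, now all done → 5.
1 needed 5, now all done → 1.
4 is the only step now ready → 4.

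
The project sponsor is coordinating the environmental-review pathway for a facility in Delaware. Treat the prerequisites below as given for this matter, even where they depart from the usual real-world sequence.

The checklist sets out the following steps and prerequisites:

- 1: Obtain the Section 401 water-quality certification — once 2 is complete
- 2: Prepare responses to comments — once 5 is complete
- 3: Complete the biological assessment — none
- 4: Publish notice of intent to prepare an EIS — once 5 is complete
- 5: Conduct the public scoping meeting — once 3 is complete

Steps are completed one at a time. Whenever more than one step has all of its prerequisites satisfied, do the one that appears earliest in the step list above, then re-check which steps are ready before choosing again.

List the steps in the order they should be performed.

3, 5, 2, 1, 4

3 has no prerequisites → 3 first.
That leaves 5 as the only ready step → 5.
Ready: 2 and 4. 2 is listed earlier → 2.
1 and 4 are both available; 1 is listed earlier → 1.
Next only 4 has its prerequisites met → 4.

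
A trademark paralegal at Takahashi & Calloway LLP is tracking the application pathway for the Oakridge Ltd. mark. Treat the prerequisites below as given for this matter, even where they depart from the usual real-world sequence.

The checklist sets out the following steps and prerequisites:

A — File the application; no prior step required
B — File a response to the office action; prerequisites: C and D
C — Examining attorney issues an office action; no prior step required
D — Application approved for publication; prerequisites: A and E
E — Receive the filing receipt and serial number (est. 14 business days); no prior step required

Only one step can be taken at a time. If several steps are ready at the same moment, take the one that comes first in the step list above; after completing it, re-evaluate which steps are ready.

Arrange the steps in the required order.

A C E D B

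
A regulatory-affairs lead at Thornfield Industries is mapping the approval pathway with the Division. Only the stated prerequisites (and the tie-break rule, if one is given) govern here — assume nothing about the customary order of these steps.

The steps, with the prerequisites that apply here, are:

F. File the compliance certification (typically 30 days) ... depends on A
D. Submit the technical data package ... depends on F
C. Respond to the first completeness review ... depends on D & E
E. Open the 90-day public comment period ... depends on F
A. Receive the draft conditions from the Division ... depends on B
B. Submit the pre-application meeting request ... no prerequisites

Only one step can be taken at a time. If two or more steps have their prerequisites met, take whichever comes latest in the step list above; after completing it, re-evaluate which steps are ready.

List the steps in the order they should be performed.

B → A → F → E → D → C

B has no prerequisites → B first.
A needed B, now all done → A.
F is the only step now ready → F.
E and D are both available; E is listed later → E.
Next only D has its prerequisites met → D.
C needed E and D, now all done → C.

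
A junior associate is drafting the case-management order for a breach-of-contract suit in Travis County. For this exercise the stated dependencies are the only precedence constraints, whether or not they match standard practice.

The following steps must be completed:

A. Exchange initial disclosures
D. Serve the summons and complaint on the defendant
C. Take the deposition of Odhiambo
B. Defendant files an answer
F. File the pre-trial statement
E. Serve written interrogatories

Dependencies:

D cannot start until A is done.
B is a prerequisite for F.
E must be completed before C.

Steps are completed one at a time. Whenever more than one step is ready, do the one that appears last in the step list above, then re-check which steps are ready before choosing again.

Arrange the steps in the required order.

E, B, F, C, A, D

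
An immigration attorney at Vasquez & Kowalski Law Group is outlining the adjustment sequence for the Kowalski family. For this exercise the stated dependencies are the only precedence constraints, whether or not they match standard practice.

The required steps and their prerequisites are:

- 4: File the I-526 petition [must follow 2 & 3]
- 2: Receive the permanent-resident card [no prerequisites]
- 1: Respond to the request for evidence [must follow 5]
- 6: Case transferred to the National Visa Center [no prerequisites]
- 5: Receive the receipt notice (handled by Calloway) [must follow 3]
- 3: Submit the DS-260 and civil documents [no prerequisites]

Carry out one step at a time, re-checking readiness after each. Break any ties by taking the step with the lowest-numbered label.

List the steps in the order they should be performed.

2, 3, 4, 5, 1, 6

Nothing is required for 2, 3 and 6. 2 has the earlier label → 2 first.
Now 3 and 6 have their prerequisites met. 3 has the earlier label, so 3 next.
4 and 5 now also ready, so the ready set is {4, 5, 6}; 4 has the earlier label → 4.
Now 5 and 6 have their prerequisites met. 5 has the earlier label, so 5 next.
Now 1 and 6 have their prerequisites met. 1 has the earlier label, so 1 next.
That leaves 6 as the only ready step → 6.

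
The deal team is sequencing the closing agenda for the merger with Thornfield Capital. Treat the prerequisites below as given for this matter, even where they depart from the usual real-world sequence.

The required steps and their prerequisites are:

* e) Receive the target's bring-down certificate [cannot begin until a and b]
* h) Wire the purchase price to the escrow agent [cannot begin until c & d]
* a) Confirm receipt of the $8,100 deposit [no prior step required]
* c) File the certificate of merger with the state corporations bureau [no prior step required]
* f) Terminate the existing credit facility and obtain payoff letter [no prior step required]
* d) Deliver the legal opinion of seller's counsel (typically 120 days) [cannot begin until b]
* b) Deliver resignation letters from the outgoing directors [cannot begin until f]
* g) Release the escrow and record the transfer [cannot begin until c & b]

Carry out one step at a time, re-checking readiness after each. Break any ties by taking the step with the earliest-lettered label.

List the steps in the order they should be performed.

a, c and f have no prerequisites; a has the earlier label, so a is first.
Now c and f have their prerequisites met. c has the earlier label, so c next.
Next only f has its prerequisites met → f.
That leaves b as the only ready step → b.
d, e and g are all available; d has the earlier label → d.
e, g and h are all available; e has the earlier label → e.
Now g and h have their prerequisites met. g has the earlier label, so g next.
h is the only step now ready → h.

a, c, f, b, d, e, g, h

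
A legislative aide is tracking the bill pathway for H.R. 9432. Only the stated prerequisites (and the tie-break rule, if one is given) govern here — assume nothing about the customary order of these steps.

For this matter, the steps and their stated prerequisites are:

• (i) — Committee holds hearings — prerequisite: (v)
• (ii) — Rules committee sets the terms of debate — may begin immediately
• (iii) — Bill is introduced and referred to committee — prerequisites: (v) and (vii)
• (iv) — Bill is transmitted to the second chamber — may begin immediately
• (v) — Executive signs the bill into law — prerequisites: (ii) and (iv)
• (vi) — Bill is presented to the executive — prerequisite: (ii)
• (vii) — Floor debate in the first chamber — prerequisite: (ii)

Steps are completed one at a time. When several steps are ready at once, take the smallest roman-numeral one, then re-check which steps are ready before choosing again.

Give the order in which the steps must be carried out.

(ii), (iv), (v), (i), (vi), (vii), (iii)

Nothing is required for (ii) and (iv). (ii) has the earlier label → (ii) first.
(vi) and (vii) now also ready, so the ready set is {(iv), (vi), (vii)}; (iv) has the earlier label → (iv).
(v) now also ready, so the ready set is {(v), (vi), (vii)}; (v) has the earlier label → (v).
(i) now also ready, so the ready set is {(i), (vi), (vii)}; (i) has the earlier label → (i).
Ready: (vi) and (vii). (vi) has the earlier label → (vi).
(vii) needed (ii), now all done → (vii).
(iii) needed (v) and (vii), now all done → (iii).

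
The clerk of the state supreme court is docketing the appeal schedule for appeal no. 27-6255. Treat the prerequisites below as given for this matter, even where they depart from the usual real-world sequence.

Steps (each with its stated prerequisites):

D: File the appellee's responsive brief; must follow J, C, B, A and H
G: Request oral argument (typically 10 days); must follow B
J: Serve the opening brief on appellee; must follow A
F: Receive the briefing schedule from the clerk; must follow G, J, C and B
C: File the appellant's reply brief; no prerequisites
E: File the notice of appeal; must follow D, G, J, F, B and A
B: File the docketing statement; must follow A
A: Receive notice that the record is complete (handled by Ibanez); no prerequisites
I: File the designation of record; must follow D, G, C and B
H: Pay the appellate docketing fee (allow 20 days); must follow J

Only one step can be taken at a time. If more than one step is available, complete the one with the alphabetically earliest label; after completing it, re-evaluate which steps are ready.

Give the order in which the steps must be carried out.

Nothing is required for A and C. A has the earlier label → A first.
Ready: B, C and J. B has the earlier label → B.
Now C, G and J have their prerequisites met. C has the earlier label, so C next.
G and J are both available; G has the earlier label → G.
J needed A, now all done → J.
F and H are both available; F has the earlier label → F.
That leaves H as the only ready step → H.
That leaves D as the only ready step → D.
Ready: E and I. E has the earlier label → E.
That leaves I as the only ready step → I.

A B C G J F H D E I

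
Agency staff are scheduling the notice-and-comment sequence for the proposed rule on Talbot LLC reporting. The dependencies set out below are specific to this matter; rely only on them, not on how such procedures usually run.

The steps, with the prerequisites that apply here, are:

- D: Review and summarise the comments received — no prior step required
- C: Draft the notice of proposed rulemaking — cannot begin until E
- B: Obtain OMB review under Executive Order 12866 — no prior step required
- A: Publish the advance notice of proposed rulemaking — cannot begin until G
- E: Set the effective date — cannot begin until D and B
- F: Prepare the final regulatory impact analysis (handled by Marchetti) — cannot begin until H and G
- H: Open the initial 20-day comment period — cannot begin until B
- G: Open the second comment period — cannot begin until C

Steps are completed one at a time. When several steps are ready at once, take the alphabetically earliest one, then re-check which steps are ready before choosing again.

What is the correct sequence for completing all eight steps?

B, D, E, C, G, A, H, F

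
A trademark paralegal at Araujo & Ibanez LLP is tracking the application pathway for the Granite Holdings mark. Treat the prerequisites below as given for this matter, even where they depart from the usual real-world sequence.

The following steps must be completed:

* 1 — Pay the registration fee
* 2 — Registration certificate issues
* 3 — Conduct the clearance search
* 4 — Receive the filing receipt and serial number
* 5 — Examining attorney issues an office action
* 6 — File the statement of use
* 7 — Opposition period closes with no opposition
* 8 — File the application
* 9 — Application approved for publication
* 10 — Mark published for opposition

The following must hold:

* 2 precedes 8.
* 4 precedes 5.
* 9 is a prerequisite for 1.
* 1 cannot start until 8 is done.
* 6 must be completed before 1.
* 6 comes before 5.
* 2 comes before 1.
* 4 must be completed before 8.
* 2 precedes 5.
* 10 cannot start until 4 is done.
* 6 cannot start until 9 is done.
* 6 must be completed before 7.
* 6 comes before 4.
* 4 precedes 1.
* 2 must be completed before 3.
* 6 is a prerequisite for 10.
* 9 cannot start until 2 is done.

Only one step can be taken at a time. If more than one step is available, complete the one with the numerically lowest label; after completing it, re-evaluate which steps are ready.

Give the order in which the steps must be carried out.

2, 3, 9, 6, 4, 5, 7, 8, 1, 10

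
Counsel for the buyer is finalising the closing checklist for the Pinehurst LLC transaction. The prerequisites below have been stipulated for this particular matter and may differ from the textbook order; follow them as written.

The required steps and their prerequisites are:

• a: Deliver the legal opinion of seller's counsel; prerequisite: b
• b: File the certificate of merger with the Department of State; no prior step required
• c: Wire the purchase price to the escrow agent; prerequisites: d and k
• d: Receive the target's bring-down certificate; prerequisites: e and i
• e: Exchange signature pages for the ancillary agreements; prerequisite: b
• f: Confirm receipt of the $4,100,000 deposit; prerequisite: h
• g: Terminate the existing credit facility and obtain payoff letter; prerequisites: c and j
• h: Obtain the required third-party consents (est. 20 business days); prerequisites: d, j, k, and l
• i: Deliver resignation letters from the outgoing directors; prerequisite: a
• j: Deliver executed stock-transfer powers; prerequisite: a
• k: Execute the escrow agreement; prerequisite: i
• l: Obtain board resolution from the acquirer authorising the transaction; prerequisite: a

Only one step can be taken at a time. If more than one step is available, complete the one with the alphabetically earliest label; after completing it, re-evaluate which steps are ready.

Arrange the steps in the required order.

b, a, e, i, d, j, k, c, g, l, h, f

Only b has no prerequisites, so it is first.
a and e are both available; a has the earlier label → a.
Now e, i, j and l have their prerequisites met. e has the earlier label, so e next.
Ready: i, j and l. i has the earlier label → i.
Now d, j, k and l have their prerequisites met. d has the earlier label, so d next.
Ready: j, k and l. j has the earlier label → j.
k and l are both available; k has the earlier label → k.
c now also ready, so the ready set is {c, l}; c has the earlier label → c.
Ready: g and l. g has the earlier label → g.
l needed a, now all done → l.
h is the only step now ready → h.
Next only f has its prerequisites met → f.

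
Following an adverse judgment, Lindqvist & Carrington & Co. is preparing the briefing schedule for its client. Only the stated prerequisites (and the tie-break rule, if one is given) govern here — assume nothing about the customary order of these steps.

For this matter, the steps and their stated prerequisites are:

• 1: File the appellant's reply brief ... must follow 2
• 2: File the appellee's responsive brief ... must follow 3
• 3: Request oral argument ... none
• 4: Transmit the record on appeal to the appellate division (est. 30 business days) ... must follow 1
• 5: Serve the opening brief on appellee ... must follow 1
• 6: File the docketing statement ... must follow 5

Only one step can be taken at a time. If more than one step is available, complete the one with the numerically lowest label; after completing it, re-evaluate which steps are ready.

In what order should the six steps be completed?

Only 3 has no prerequisites, so it is first.
Next only 2 has its prerequisites met → 2.
That leaves 1 as the only ready step → 1.
4 and 5 are both available; 4 has the earlier label → 4.
5 needed 1, now all done → 5.
Next only 6 has its prerequisites met → 6.

3 2 1 4 5 6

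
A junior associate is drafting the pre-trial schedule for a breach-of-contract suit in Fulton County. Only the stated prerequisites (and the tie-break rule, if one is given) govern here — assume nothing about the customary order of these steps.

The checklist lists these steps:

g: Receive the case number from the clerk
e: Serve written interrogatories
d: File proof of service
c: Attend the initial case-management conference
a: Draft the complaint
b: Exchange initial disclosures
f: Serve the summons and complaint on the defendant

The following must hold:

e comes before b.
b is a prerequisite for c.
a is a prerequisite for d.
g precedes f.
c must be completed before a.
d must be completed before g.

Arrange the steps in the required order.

e has no prerequisites → e first.
b needed e, now all done → b.
c is the only step now ready → c.
That leaves a as the only ready step → a.
d needed a, now all done → d.
g is the only step now ready → g.
f needed g, now all done → f.

e → b → c → a → d → g → f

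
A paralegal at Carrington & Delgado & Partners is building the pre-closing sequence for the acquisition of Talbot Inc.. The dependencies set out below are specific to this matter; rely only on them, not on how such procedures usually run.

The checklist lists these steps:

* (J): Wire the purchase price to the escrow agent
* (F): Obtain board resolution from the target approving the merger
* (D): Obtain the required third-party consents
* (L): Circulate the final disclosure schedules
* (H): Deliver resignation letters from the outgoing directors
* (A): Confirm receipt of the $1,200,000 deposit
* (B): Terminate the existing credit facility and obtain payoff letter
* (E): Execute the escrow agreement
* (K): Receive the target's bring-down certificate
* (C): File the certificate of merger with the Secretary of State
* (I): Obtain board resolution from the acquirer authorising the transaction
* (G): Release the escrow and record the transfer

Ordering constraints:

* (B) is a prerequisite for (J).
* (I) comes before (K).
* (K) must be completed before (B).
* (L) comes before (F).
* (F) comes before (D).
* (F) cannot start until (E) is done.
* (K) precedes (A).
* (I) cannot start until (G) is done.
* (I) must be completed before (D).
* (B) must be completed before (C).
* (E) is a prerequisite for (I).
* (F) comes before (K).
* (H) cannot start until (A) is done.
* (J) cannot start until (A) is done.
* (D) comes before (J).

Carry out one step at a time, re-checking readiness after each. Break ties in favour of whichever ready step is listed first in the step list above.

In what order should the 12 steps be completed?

(L), (E), (F), (G), (I), (D), (K), (A), (H), (B), (J), (C)

Nothing is required for (L), (E) and (G). (L) is listed earlier → (L) first.
Ready: (E) and (G). (E) is listed earlier → (E).
(F) and (G) are both available; (F) is listed earlier → (F).
Next only (G) has its prerequisites met → (G).
Next only (I) has its prerequisites met → (I).
Now (D) and (K) have their prerequisites met. (D) is listed earlier, so (D) next.
That leaves (K) as the only ready step → (K).
(A) and (B) are both available; (A) is listed earlier → (A).
(H) now also ready, so the ready set is {(H), (B)}; (H) is listed earlier → (H).
(B) is the only step now ready → (B).
Ready: (J) and (C). (J) is listed earlier → (J).
Next only (C) has its prerequisites met → (C).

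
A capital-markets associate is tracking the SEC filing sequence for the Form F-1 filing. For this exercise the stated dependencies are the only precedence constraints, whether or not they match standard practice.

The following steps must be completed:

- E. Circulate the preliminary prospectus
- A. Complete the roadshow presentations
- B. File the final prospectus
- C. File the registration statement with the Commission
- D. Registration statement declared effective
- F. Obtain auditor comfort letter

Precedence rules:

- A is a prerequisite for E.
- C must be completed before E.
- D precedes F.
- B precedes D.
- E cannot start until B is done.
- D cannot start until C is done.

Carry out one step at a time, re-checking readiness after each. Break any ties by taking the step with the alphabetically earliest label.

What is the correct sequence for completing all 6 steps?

A B C D E F

Nothing is required for A, B and C. A has the earlier label → A first.
Now B and C have their prerequisites met. B has the earlier label, so B next.
Next only C has its prerequisites met → C.
Now D and E have their prerequisites met. D has the earlier label, so D next.
E and F are both available; E has the earlier label → E.
F is the only step now ready → F.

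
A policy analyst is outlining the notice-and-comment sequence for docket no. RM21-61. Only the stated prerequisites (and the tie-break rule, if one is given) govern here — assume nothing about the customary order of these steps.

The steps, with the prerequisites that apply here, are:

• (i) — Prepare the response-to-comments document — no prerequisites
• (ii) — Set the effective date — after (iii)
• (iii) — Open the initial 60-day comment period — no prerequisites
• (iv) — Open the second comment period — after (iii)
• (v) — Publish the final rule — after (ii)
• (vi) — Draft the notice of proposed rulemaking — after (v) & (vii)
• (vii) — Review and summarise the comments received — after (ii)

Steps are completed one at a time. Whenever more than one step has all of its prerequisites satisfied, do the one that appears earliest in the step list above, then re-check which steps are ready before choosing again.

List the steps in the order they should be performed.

(i), (iii), (ii), (iv), (v), (vii), (vi)

(i) and (iii) have no prerequisites; (i) is listed earlier, so (i) is first.
Next only (iii) has its prerequisites met → (iii).
Now (ii) and (iv) have their prerequisites met. (ii) is listed earlier, so (ii) next.
(v) and (vii) now also ready, so the ready set is {(iv), (v), (vii)}; (iv) is listed earlier → (iv).
(v) and (vii) are both available; (v) is listed earlier → (v).
That leaves (vii) as the only ready step → (vii).
(vi) needed (v) and (vii), now all done → (vi).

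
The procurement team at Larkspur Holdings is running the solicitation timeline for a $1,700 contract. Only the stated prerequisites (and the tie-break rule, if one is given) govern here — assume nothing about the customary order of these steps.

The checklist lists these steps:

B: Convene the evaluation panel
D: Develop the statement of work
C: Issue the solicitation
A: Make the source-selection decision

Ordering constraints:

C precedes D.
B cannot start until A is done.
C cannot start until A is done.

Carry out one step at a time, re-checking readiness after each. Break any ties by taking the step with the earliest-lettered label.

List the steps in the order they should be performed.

A → B → C → D

A is the only step with nothing outstanding, so it goes first.
Ready: B and C. B has the earlier label → B.
C is the only step now ready → C.
That leaves D as the only ready step → D.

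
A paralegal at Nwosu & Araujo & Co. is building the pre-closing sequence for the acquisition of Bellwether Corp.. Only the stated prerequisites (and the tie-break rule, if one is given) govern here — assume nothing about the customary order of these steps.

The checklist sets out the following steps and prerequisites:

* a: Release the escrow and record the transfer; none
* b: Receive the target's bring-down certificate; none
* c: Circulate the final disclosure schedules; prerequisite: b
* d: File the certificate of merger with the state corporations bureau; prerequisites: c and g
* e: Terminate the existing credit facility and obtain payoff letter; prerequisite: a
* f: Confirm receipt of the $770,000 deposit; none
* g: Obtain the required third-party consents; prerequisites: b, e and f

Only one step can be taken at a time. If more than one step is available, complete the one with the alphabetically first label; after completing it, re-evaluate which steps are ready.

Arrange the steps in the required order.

a, b and f have no prerequisites; a has the earlier label, so a is first.
e now also ready, so the ready set is {b, e, f}; b has the earlier label → b.
Now c, e and f have their prerequisites met. c has the earlier label, so c next.
Ready: e and f. e has the earlier label → e.
That leaves f as the only ready step → f.
g is the only step now ready → g.
That leaves d as the only ready step → d.

a, b, c, e, f, g, d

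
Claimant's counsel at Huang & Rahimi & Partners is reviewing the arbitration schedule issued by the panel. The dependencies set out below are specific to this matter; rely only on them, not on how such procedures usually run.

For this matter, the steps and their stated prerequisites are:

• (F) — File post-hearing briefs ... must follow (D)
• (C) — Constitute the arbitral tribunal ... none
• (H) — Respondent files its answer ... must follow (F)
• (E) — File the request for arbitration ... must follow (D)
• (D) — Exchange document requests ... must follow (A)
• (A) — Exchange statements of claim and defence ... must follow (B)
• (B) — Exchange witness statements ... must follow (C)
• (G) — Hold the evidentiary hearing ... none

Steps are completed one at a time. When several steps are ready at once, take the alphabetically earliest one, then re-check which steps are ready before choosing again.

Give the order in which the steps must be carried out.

(C) and (G) have no prerequisites; (C) has the earlier label, so (C) is first.
(B) and (G) are both available; (B) has the earlier label → (B).
(A) now also ready, so the ready set is {(A), (G)}; (A) has the earlier label → (A).
(D) and (G) are both available; (D) has the earlier label → (D).
(E), (F) and (G) are all available; (E) has the earlier label → (E).
(F) and (G) are both available; (F) has the earlier label → (F).
(G) and (H) are both available; (G) has the earlier label → (G).
That leaves (H) as the only ready step → (H).

(C) (B) (A) (D) (E) (F) (G) (H)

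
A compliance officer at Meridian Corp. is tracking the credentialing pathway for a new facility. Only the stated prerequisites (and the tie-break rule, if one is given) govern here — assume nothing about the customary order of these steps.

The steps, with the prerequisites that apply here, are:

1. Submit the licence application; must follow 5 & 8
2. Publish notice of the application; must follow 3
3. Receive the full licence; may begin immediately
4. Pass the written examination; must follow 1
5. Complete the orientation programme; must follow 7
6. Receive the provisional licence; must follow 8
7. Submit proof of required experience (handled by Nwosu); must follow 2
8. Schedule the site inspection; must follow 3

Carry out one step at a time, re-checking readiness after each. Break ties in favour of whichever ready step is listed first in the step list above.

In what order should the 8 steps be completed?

3 → 2 → 7 → 5 → 8 → 1 → 4 → 6

Only 3 has no prerequisites, so it is first.
Ready: 2 and 8. 2 is listed earlier → 2.
7 now also ready, so the ready set is {7, 8}; 7 is listed earlier → 7.
Ready: 5 and 8. 5 is listed earlier → 5.
8 is the only step now ready → 8.
Ready: 1 and 6. 1 is listed earlier → 1.
4 now also ready, so the ready set is {4, 6}; 4 is listed earlier → 4.
That leaves 6 as the only ready step → 6.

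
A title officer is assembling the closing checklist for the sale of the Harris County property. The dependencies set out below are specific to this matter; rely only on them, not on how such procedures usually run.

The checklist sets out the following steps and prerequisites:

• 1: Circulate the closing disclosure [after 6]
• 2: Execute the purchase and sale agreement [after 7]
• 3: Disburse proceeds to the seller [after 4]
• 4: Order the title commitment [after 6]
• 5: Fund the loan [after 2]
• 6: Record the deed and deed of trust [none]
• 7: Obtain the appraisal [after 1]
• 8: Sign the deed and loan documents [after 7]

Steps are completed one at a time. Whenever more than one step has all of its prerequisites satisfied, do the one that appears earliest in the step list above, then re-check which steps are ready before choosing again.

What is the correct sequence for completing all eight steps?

6 has no prerequisites → 6 first.
1 and 4 are both available; 1 is listed earlier → 1.
4 and 7 are both available; 4 is listed earlier → 4.
3 now also ready, so the ready set is {3, 7}; 3 is listed earlier → 3.
7 needed 1, now all done → 7.
Ready: 2 and 8. 2 is listed earlier → 2.
5 now also ready, so the ready set is {5, 8}; 5 is listed earlier → 5.
8 needed 7, now all done → 8.

6, 1, 4, 3, 7, 2, 5, 8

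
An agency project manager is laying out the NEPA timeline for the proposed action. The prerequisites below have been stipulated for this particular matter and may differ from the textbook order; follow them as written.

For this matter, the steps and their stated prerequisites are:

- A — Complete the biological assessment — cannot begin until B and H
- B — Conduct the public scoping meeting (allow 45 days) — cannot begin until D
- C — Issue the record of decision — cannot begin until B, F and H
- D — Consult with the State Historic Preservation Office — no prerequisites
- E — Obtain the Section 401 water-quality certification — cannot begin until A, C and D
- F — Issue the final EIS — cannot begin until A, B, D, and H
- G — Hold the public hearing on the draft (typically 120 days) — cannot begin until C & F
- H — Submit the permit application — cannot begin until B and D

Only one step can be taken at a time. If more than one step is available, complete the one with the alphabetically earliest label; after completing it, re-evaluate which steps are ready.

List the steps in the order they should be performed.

D, B, H, A, F, C, E, G

Only D has no prerequisites, so it is first.
Next only B has its prerequisites met → B.
H is the only step now ready → H.
A is the only step now ready → A.
Next only F has its prerequisites met → F.
C is the only step now ready → C.
Now E and G have their prerequisites met. E has the earlier label, so E next.
G is the only step now ready → G.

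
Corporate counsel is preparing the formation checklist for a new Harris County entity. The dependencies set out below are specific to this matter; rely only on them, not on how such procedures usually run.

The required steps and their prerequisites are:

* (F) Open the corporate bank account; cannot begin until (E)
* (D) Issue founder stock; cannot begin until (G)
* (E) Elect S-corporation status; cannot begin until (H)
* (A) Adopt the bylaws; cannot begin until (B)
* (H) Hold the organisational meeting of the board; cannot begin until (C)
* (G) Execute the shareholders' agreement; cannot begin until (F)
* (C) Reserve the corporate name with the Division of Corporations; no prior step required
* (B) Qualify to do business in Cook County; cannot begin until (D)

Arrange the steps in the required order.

(C), (H), (E), (F), (G), (D), (B), (A)

(C) is the only step with nothing outstanding, so it goes first.
(H) needed (C), now all done → (H).
(E) is the only step now ready → (E).
That leaves (F) as the only ready step → (F).
Next only (G) has its prerequisites met → (G).
(D) needed (G), now all done → (D).
That leaves (B) as the only ready step → (B).
Next only (A) has its prerequisites met → (A).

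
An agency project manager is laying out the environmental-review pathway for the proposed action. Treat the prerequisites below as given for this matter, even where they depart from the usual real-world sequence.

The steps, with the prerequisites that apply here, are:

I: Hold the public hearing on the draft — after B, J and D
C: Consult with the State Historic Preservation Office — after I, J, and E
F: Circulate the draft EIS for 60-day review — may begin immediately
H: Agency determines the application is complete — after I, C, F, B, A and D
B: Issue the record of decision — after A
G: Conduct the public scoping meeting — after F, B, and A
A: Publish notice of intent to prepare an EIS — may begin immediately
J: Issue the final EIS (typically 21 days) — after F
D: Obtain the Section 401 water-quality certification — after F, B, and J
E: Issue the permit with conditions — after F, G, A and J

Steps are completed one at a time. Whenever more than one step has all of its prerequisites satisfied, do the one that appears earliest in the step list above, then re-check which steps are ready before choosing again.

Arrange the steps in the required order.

F A B G J D I E C H

Nothing is required for F and A. F is listed earlier → F first.
J now also ready, so the ready set is {A, J}; A is listed earlier → A.
Ready: B and J. B is listed earlier → B.
G now also ready, so the ready set is {G, J}; G is listed earlier → G.
J needed F, now all done → J.
Now D and E have their prerequisites met. D is listed earlier, so D next.
I and E are both available; I is listed earlier → I.
E needed F, G, A and J, now all done → E.
Next only C has its prerequisites met → C.
That leaves H as the only ready step → H.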